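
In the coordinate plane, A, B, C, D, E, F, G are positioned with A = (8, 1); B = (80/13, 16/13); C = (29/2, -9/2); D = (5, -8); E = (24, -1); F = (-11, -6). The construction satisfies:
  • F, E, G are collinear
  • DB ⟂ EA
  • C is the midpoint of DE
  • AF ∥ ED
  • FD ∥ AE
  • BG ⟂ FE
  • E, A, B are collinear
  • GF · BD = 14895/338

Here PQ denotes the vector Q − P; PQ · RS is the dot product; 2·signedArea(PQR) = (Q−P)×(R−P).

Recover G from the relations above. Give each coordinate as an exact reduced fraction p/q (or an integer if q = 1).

1. G_x = 887/130  [F, E, G are collinear ∩ BG ⟂ FE]
2. G_y = -449/130  [F, E, G are collinear ∩ BG ⟂ FE]
   → G = (887/130, -449/130)

G = (887/130, -449/130)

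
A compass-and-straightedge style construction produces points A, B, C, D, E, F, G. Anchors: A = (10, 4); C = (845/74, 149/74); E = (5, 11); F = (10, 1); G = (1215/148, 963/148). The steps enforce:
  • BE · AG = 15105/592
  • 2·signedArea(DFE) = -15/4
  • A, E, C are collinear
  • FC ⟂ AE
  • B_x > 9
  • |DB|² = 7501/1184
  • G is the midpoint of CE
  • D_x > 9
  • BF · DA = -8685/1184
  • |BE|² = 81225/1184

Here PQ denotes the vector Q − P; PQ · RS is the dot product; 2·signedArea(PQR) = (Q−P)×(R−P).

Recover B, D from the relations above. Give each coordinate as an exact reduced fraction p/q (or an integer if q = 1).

B = (2905/296, 1261/296)
D = (10, 7/4)

1. B_x = 2905/296  [line 265/148·x + -371/148·y + -4081/592 = 0 ∩ |BE|² = 81225/1184]
2. B_y = 1261/296  [line 265/148·x + -371/148·y + -4081/592 = 0 ∩ |BE|² = 81225/1184]
   → B = (2905/296, 1261/296)
3. D_x = 10  [2·signedArea(DFE) = -15/4 ∩ BF · DA = -8685/1184]
4. D_y = 7/4  [2·signedArea(DFE) = -15/4 ∩ BF · DA = -8685/1184]
   → D = (10, 7/4)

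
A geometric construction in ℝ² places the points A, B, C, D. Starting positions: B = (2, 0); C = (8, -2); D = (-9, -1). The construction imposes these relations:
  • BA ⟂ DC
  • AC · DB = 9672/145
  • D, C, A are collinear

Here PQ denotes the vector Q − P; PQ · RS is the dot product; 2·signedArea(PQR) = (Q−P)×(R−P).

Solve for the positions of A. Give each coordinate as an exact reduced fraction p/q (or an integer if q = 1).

A = (276/145, -238/145)

1. A_x = 276/145  [D, C, A are collinear ∩ BA ⟂ DC]
2. A_y = -238/145  [D, C, A are collinear ∩ BA ⟂ DC]
   → A = (276/145, -238/145)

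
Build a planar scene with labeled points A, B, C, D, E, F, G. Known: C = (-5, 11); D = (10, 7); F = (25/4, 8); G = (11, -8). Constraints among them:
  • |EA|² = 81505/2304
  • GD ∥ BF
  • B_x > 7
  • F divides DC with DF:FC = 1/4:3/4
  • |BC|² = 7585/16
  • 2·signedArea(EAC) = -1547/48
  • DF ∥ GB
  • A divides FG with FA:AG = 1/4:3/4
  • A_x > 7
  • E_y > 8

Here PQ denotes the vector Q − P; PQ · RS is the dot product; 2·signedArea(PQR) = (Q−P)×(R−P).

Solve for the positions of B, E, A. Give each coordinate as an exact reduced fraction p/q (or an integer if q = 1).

A = (119/16, 4)
B = (29/4, -7)
E = (15/4, 26/3)

1. B_x = 29/4  [GD ∥ BF ∩ DF ∥ GB]
2. B_y = -7  [GD ∥ BF ∩ DF ∥ GB]
   → B = (29/4, -7)
3. A_x = 119/16  [A divides FG with FA:AG = 1/4:3/4]
4. A_y = 4  [A divides FG with FA:AG = 1/4:3/4]
   → A = (119/16, 4)
5. E_x = 15/4  [line -7·x + -199/16·y + 3217/24 = 0 ∩ |EA|² = 81505/2304]
6. E_y = 26/3  [line -7·x + -199/16·y + 3217/24 = 0 ∩ |EA|² = 81505/2304]
   → E = (15/4, 26/3)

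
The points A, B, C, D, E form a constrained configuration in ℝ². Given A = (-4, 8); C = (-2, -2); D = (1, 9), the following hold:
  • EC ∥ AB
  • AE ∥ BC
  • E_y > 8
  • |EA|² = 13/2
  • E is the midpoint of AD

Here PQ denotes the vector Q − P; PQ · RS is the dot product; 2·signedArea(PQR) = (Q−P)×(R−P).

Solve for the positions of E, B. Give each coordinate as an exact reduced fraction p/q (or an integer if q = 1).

B = (-9/2, -5/2)
E = (-3/2, 17/2)

1. E_x = -3/2  [E is the midpoint of AD]
2. E_y = 17/2  [E is the midpoint of AD]
   → E = (-3/2, 17/2)
3. B_x = -9/2  [AE ∥ BC ∩ EC ∥ AB]
4. B_y = -5/2  [AE ∥ BC ∩ EC ∥ AB]
   → B = (-9/2, -5/2)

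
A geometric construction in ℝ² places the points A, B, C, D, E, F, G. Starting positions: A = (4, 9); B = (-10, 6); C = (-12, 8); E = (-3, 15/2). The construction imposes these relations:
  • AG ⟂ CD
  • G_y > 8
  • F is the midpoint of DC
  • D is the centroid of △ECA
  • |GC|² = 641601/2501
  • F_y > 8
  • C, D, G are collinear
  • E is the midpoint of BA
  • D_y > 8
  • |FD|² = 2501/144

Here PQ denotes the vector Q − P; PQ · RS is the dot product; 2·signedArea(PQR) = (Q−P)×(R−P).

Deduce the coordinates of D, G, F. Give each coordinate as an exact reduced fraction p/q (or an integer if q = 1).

1. D_x = -11/3  [D is the centroid of △ECA]
2. D_y = 49/6  [D is the centroid of △ECA]
   → D = (-11/3, 49/6)
3. G_x = 10038/2501  [C, D, G are collinear ∩ AG ⟂ CD]
4. G_y = 20809/2501  [C, D, G are collinear ∩ AG ⟂ CD]
   → G = (10038/2501, 20809/2501)
5. F_x = -47/6  [F is the midpoint of DC]
6. F_y = 97/12  [F is the midpoint of DC]
   → F = (-47/6, 97/12)

D = (-11/3, 49/6)
F = (-47/6, 97/12)
G = (10038/2501, 20809/2501)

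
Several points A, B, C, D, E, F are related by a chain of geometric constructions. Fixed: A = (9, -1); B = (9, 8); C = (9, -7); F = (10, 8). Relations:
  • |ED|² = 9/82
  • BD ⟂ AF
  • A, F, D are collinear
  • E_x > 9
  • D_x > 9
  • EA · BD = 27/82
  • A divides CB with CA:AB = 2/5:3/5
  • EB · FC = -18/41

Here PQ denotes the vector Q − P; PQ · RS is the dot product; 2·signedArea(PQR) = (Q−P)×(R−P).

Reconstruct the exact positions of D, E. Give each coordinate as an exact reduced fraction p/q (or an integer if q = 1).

1. D_x = 819/82  [A, F, D are collinear ∩ BD ⟂ AF]
2. D_y = 647/82  [A, F, D are collinear ∩ BD ⟂ AF]
   → D = (819/82, 647/82)
3. E_x = 396/41  [EA · BD = 27/82 ∩ EB · FC = -18/41]
4. E_y = 325/41  [EA · BD = 27/82 ∩ EB · FC = -18/41]
   → E = (396/41, 325/41)

D = (819/82, 647/82)
E = (396/41, 325/41)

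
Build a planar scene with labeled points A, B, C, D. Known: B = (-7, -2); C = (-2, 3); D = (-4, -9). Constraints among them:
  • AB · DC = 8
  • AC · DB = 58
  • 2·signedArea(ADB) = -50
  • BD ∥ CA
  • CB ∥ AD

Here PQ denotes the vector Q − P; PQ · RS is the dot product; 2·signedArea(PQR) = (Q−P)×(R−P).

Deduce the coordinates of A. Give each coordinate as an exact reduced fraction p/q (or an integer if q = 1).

1. A_x = 1  [CB ∥ AD ∩ BD ∥ CA]
2. A_y = -4  [CB ∥ AD ∩ BD ∥ CA]
   → A = (1, -4)

A = (1, -4)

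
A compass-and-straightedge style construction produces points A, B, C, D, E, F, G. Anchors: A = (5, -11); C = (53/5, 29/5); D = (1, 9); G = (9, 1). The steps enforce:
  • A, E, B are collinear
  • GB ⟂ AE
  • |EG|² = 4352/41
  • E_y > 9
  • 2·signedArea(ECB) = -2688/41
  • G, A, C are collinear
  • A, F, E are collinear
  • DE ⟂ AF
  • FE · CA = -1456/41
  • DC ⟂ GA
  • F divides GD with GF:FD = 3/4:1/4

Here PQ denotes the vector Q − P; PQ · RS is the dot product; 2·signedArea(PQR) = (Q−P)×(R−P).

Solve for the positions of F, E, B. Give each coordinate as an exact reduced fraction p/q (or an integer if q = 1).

B = (153/41, 17/41)
E = (113/41, 377/41)
F = (3, 7)

1. F_x = 3  [F divides GD with GF:FD = 3/4:1/4]
2. F_y = 7  [F divides GD with GF:FD = 3/4:1/4]
   → F = (3, 7)
3. E_x = 113/41  [A, F, E are collinear ∩ DE ⟂ AF]
4. E_y = 377/41  [A, F, E are collinear ∩ DE ⟂ AF]
   → E = (113/41, 377/41)
5. B_x = 153/41  [A, E, B are collinear ∩ GB ⟂ AE]
6. B_y = 17/41  [A, E, B are collinear ∩ GB ⟂ AE]
   → B = (153/41, 17/41)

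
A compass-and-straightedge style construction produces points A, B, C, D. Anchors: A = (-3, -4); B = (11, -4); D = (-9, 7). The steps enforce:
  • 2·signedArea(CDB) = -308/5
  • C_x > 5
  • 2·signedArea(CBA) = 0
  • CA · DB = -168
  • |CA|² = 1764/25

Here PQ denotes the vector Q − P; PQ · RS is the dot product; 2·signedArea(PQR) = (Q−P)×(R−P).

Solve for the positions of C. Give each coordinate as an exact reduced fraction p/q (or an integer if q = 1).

C = (27/5, -4)

1. C_x = 27/5  [2·signedArea(CBA) = 0 ∩ 2·signedArea(CDB) = -308/5]
2. C_y = -4  [2·signedArea(CBA) = 0 ∩ 2·signedArea(CDB) = -308/5]
   → C = (27/5, -4)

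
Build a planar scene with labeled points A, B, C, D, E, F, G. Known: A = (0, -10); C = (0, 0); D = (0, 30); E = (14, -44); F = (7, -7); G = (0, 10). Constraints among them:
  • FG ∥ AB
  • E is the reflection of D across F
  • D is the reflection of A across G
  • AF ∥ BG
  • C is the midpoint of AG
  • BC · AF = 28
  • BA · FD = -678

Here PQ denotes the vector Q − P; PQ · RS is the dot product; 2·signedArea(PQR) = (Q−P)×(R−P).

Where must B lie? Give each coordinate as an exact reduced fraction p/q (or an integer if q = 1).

1. B_x = -7  [AF ∥ BG ∩ FG ∥ AB]
2. B_y = 7  [AF ∥ BG ∩ FG ∥ AB]
   → B = (-7, 7)

B = (-7, 7)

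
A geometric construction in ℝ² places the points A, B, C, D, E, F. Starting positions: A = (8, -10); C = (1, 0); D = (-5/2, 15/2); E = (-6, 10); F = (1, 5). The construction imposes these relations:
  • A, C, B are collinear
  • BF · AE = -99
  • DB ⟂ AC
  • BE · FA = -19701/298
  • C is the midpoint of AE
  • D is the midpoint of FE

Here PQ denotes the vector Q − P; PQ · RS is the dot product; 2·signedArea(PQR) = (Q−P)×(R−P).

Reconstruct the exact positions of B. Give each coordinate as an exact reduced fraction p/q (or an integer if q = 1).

1. B_x = -1095/298  [A, C, B are collinear ∩ DB ⟂ AC]
2. B_y = 995/149  [A, C, B are collinear ∩ DB ⟂ AC]
   → B = (-1095/298, 995/149)

B = (-1095/298, 995/149)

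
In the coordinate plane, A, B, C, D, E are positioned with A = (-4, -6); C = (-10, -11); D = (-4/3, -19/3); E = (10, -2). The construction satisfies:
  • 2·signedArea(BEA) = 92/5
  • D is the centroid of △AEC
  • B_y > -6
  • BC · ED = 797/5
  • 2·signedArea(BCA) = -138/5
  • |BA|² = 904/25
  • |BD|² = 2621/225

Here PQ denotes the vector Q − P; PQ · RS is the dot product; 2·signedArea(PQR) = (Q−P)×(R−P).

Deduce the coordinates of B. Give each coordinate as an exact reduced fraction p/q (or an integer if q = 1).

1. B_x = 2  [2·signedArea(BCA) = -138/5 ∩ 2·signedArea(BEA) = 92/5]
2. B_y = -28/5  [2·signedArea(BCA) = -138/5 ∩ 2·signedArea(BEA) = 92/5]
   → B = (2, -28/5)

B = (2, -28/5)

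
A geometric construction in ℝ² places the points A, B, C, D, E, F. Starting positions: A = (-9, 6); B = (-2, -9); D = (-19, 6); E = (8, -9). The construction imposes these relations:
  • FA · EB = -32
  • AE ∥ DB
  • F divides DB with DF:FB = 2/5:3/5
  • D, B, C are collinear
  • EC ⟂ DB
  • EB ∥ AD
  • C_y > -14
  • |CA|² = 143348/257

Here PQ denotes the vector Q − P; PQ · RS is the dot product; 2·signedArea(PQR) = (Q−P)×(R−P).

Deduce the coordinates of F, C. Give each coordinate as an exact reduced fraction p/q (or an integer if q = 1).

C = (931/257, -3588/257)
F = (-61/5, 0)

1. F_x = -61/5  [F divides DB with DF:FB = 2/5:3/5]
2. F_y = 0  [F divides DB with DF:FB = 2/5:3/5]
   → F = (-61/5, 0)
3. C_x = 931/257  [D, B, C are collinear ∩ EC ⟂ DB]
4. C_y = -3588/257  [D, B, C are collinear ∩ EC ⟂ DB]
   → C = (931/257, -3588/257)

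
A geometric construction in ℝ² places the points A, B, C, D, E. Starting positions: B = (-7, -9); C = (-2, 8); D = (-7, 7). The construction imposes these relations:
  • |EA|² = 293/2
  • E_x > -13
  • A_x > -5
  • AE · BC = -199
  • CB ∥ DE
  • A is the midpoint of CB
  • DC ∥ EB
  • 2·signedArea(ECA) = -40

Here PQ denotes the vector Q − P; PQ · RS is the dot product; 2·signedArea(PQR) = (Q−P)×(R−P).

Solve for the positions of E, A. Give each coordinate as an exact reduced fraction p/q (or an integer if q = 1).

1. E_x = -12  [DC ∥ EB ∩ CB ∥ DE]
2. E_y = -10  [DC ∥ EB ∩ CB ∥ DE]
   → E = (-12, -10)
3. A_x = -9/2  [A is the midpoint of CB]
4. A_y = -1/2  [A is the midpoint of CB]
   → A = (-9/2, -1/2)

A = (-9/2, -1/2)
E = (-12, -10)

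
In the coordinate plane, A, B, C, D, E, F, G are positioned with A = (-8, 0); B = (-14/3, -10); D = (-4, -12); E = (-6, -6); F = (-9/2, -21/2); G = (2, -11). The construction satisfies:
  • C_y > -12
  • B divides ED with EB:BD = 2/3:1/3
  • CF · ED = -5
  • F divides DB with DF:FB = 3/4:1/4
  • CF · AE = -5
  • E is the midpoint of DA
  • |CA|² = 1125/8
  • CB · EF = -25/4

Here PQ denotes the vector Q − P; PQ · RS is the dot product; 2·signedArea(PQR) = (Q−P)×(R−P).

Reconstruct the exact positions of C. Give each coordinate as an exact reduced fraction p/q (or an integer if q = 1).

1. C_x = -17/4  [line -2·x + 6·y + 59 = 0 ∩ |CA|² = 1125/8]
2. C_y = -45/4  [line -2·x + 6·y + 59 = 0 ∩ |CA|² = 1125/8]
   → C = (-17/4, -45/4)

C = (-17/4, -45/4)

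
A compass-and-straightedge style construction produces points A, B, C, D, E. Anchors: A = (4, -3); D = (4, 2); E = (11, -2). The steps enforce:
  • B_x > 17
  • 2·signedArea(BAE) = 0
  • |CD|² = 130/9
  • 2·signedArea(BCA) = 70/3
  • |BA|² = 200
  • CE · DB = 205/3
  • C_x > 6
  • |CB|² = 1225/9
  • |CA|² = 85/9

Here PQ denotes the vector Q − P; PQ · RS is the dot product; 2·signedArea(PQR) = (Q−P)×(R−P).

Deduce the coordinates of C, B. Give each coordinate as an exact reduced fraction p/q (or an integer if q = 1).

1. B_x = 18  [line -1·x + 7·y + 25 = 0 ∩ |BA|² = 200]
2. B_y = -1  [line -1·x + 7·y + 25 = 0 ∩ |BA|² = 200]
   → B = (18, -1)
3. C_x = 19/3  [CE · DB = 205/3 ∩ 2·signedArea(BCA) = 70/3]
4. C_y = -1  [CE · DB = 205/3 ∩ 2·signedArea(BCA) = 70/3]
   → C = (19/3, -1)

B = (18, -1)
C = (19/3, -1)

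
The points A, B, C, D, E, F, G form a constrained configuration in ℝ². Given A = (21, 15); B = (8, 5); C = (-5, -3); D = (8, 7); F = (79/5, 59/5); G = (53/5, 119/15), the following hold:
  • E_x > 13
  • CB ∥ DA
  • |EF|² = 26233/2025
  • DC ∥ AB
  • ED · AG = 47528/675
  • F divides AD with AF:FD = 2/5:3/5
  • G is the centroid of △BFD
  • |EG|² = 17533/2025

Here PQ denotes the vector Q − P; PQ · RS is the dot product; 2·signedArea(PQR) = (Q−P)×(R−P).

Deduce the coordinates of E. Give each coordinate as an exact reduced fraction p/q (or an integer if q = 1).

1. E_x = 66/5  [line 52/5·x + 106/15·y + -137078/675 = 0 ∩ |EG|² = 17533/2025]
2. E_y = 419/45  [line 52/5·x + 106/15·y + -137078/675 = 0 ∩ |EG|² = 17533/2025]
   → E = (66/5, 419/45)

E = (66/5, 419/45)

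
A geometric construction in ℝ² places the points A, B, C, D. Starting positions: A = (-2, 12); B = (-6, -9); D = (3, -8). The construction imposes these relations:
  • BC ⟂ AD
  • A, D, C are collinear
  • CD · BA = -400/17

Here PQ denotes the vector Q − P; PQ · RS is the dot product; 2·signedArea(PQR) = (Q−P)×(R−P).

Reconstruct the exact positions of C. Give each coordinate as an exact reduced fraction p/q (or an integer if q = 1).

C = (46/17, -116/17)

1. C_x = 46/17  [A, D, C are collinear ∩ BC ⟂ AD]
2. C_y = -116/17  [A, D, C are collinear ∩ BC ⟂ AD]
   → C = (46/17, -116/17)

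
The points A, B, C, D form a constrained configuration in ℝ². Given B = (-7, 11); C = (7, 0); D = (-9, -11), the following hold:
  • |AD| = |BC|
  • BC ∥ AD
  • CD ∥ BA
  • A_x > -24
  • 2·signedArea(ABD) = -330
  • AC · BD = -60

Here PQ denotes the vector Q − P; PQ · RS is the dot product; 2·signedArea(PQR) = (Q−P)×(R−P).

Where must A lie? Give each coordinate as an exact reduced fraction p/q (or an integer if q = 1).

1. A_x = -23  [BC ∥ AD ∩ CD ∥ BA]
2. A_y = 0  [BC ∥ AD ∩ CD ∥ BA]
   → A = (-23, 0)

A = (-23, 0)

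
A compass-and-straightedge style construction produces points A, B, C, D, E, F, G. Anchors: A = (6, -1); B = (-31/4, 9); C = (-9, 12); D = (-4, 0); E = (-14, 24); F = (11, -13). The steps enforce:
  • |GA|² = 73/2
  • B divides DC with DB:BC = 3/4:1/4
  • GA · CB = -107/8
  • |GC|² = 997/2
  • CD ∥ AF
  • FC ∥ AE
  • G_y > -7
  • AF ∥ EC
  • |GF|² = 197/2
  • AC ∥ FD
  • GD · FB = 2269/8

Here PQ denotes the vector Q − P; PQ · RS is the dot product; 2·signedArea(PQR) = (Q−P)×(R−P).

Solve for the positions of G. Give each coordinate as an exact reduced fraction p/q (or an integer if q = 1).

G = (7/2, -13/2)

1. G_x = 7/2  [GA · CB = -107/8 ∩ GD · FB = 2269/8]
2. G_y = -13/2  [GA · CB = -107/8 ∩ GD · FB = 2269/8]
   → G = (7/2, -13/2)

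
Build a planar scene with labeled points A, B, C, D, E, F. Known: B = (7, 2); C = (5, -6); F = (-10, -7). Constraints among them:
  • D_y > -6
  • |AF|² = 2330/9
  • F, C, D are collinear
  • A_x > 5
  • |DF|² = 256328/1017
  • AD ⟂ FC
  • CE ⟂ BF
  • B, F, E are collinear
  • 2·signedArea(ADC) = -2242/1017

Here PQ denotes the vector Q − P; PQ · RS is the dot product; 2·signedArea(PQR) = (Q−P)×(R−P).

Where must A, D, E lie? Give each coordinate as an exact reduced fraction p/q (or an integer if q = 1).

A = (17/3, -10/3)
D = (660/113, -2015/339)
E = (394/185, -107/185)

1. D_x = 660/113  [line -1·x + 15·y + 95 = 0 ∩ |DF|² = 256328/1017]
2. D_y = -2015/339  [line -1·x + 15·y + 95 = 0 ∩ |DF|² = 256328/1017]
   → D = (660/113, -2015/339)
3. E_x = 394/185  [B, F, E are collinear ∩ CE ⟂ BF]
4. E_y = -107/185  [B, F, E are collinear ∩ CE ⟂ BF]
   → E = (394/185, -107/185)
5. A_x = 17/3  [2·signedArea(ADC) = -2242/1017 ∩ AD ⟂ FC]
6. A_y = -10/3  [2·signedArea(ADC) = -2242/1017 ∩ AD ⟂ FC]
   → A = (17/3, -10/3)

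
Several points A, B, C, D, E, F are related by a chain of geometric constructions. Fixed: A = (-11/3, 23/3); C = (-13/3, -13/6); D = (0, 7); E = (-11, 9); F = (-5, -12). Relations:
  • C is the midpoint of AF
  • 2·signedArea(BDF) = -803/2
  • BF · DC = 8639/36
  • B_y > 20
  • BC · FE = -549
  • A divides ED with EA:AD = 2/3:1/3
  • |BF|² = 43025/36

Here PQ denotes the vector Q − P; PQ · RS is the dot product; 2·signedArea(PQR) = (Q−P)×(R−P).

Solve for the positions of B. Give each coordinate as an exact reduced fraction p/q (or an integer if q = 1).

B = (-53/3, 121/6)

1. B_x = -53/3  [BC · FE = -549 ∩ 2·signedArea(BDF) = -803/2]
2. B_y = 121/6  [BC · FE = -549 ∩ 2·signedArea(BDF) = -803/2]
   → B = (-53/3, 121/6)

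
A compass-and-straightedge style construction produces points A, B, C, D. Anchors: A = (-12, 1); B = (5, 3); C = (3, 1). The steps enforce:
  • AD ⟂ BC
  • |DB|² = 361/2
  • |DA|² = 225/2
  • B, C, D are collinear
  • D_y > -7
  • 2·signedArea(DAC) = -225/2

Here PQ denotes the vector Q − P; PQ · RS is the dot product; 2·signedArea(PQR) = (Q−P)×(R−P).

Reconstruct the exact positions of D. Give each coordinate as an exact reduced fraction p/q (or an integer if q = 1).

D = (-9/2, -13/2)

1. D_x = -9/2  [B, C, D are collinear ∩ AD ⟂ BC]
2. D_y = -13/2  [B, C, D are collinear ∩ AD ⟂ BC]
   → D = (-9/2, -13/2)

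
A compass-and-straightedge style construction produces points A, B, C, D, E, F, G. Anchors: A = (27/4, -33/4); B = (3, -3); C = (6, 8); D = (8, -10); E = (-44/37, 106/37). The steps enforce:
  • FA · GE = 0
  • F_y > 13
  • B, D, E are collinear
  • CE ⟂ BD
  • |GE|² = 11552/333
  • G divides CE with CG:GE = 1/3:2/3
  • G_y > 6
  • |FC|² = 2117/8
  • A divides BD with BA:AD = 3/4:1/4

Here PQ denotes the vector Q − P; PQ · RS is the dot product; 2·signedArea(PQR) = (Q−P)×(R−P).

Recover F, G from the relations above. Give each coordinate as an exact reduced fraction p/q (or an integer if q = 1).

F = (-1351/148, 2069/148)
G = (400/111, 698/111)

1. G_x = 400/111  [G divides CE with CG:GE = 1/3:2/3]
2. G_y = 698/111  [G divides CE with CG:GE = 1/3:2/3]
   → G = (400/111, 698/111)
3. F_x = -1351/148  [line 532/111·x + 380/111·y + -152/37 = 0 ∩ |FC|² = 2117/8]
4. F_y = 2069/148  [line 532/111·x + 380/111·y + -152/37 = 0 ∩ |FC|² = 2117/8]
   → F = (-1351/148, 2069/148)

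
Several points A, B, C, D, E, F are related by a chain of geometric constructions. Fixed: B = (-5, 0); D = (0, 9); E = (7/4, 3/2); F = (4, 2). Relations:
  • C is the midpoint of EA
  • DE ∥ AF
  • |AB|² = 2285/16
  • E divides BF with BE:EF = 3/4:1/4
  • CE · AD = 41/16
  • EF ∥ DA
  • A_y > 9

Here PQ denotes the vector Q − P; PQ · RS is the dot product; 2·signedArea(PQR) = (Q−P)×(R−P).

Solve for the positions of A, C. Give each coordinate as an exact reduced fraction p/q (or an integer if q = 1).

A = (9/4, 19/2)
C = (2, 11/2)

1. A_x = 9/4  [DE ∥ AF ∩ EF ∥ DA]
2. A_y = 19/2  [DE ∥ AF ∩ EF ∥ DA]
   → A = (9/4, 19/2)
3. C_x = 2  [C is the midpoint of EA]
4. C_y = 11/2  [C is the midpoint of EA]
   → C = (2, 11/2)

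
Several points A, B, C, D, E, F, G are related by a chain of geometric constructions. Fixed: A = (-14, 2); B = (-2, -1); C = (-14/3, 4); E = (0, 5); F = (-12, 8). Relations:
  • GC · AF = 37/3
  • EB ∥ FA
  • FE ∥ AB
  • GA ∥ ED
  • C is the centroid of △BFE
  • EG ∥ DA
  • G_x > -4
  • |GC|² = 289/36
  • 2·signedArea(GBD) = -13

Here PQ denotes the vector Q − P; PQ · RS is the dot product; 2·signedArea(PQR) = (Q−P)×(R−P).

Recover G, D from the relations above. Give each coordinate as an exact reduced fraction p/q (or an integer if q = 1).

D = (-32/3, 11/2)
G = (-10/3, 3/2)

1. G_x = -10/3  [line -2·x + -6·y + 7/3 = 0 ∩ |GC|² = 289/36]
2. G_y = 3/2  [line -2·x + -6·y + 7/3 = 0 ∩ |GC|² = 289/36]
   → G = (-10/3, 3/2)
3. D_x = -32/3  [EG ∥ DA ∩ GA ∥ ED]
4. D_y = 11/2  [EG ∥ DA ∩ GA ∥ ED]
   → D = (-32/3, 11/2)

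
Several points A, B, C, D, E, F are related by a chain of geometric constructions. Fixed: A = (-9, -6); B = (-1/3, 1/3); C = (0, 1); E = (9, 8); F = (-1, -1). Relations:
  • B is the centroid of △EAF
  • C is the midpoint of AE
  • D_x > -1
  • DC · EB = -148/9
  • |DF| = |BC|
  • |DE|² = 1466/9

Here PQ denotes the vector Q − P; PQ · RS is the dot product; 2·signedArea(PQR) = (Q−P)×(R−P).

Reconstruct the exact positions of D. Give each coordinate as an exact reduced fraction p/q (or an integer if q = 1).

1. D_x = -2/3  [line 28/3·x + 23/3·y + 79/9 = 0 ∩ |DE|² = 1466/9]
2. D_y = -1/3  [line 28/3·x + 23/3·y + 79/9 = 0 ∩ |DE|² = 1466/9]
   → D = (-2/3, -1/3)

D = (-2/3, -1/3)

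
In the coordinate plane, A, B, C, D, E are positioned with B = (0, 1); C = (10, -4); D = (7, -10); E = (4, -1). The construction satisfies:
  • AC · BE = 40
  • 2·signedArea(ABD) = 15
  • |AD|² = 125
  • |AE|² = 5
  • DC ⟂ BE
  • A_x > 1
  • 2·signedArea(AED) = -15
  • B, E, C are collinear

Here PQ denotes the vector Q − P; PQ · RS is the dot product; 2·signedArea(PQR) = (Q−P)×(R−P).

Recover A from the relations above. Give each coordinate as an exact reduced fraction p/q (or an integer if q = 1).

1. A_x = 2  [2·signedArea(ABD) = 15 ∩ 2·signedArea(AED) = -15]
2. A_y = 0  [2·signedArea(ABD) = 15 ∩ 2·signedArea(AED) = -15]
   → A = (2, 0)

A = (2, 0)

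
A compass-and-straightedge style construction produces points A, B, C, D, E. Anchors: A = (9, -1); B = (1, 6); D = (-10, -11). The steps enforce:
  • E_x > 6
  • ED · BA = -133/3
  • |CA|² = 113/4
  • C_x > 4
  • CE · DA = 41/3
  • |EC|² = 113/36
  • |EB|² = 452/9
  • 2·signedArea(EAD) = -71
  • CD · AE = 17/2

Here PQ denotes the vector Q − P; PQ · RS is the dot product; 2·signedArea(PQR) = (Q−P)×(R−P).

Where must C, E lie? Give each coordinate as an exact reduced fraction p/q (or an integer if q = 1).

1. E_x = 19/3  [ED · BA = -133/3 ∩ 2·signedArea(EAD) = -71]
2. E_y = 4/3  [ED · BA = -133/3 ∩ 2·signedArea(EAD) = -71]
   → E = (19/3, 4/3)
3. C_x = 5  [CE · DA = 41/3 ∩ CD · AE = 17/2]
4. C_y = 5/2  [CE · DA = 41/3 ∩ CD · AE = 17/2]
   → C = (5, 5/2)

C = (5, 5/2)
E = (19/3, 4/3)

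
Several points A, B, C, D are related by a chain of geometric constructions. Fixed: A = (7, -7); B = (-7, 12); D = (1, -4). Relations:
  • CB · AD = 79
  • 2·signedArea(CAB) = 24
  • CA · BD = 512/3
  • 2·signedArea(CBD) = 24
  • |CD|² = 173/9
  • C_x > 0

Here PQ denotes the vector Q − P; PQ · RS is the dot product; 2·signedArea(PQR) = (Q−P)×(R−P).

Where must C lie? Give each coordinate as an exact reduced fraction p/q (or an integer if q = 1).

1. C_x = 1/3  [CB · AD = 79 ∩ 2·signedArea(CAB) = 24]
2. C_y = 1/3  [CB · AD = 79 ∩ 2·signedArea(CAB) = 24]
   → C = (1/3, 1/3)

C = (1/3, 1/3)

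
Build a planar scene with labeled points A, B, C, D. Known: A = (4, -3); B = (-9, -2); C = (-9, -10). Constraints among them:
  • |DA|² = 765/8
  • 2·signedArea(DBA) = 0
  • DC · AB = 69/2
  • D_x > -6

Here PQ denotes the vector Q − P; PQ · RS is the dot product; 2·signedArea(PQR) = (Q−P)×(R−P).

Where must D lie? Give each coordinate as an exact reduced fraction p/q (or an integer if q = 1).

1. D_x = -23/4  [2·signedArea(DBA) = 0 ∩ DC · AB = 69/2]
2. D_y = -9/4  [2·signedArea(DBA) = 0 ∩ DC · AB = 69/2]
   → D = (-23/4, -9/4)

D = (-23/4, -9/4)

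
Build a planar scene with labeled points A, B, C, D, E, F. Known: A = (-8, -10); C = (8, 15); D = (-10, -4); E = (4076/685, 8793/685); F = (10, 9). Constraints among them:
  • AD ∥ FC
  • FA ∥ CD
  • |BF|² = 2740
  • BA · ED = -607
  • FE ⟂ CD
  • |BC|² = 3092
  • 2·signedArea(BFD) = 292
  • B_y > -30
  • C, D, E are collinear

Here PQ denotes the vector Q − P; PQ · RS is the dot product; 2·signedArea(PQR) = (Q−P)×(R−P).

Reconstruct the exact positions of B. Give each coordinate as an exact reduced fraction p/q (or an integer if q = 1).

1. B_x = -26  [BA · ED = -607 ∩ 2·signedArea(BFD) = 292]
2. B_y = -29  [BA · ED = -607 ∩ 2·signedArea(BFD) = 292]
   → B = (-26, -29)

B = (-26, -29)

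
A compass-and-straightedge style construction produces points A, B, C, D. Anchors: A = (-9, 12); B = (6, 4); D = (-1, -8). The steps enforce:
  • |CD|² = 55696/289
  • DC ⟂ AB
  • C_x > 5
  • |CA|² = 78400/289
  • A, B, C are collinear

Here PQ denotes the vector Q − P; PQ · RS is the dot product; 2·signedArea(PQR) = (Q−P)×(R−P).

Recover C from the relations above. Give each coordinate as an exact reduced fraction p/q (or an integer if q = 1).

C = (1599/289, 1228/289)

1. C_x = 1599/289  [A, B, C are collinear ∩ DC ⟂ AB]
2. C_y = 1228/289  [A, B, C are collinear ∩ DC ⟂ AB]
   → C = (1599/289, 1228/289)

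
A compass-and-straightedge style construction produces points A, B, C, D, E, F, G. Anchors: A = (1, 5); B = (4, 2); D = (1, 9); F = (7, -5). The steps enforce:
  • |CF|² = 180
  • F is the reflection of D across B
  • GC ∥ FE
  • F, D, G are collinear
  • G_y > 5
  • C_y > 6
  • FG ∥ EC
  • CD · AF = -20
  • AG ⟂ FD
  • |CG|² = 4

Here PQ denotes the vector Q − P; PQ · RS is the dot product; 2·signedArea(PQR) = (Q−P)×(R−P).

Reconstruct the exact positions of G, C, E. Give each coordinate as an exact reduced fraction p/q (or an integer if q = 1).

C = (1, 7)
E = (161/29, -105/29)
G = (71/29, 163/29)

1. G_x = 71/29  [F, D, G are collinear ∩ AG ⟂ FD]
2. G_y = 163/29  [F, D, G are collinear ∩ AG ⟂ FD]
   → G = (71/29, 163/29)
3. C_x = 1  [line -6·x + 10·y + -64 = 0 ∩ |CF|² = 180]
4. C_y = 7  [line -6·x + 10·y + -64 = 0 ∩ |CF|² = 180]
   → C = (1, 7)
5. E_x = 161/29  [FG ∥ EC ∩ GC ∥ FE]
6. E_y = -105/29  [FG ∥ EC ∩ GC ∥ FE]
   → E = (161/29, -105/29)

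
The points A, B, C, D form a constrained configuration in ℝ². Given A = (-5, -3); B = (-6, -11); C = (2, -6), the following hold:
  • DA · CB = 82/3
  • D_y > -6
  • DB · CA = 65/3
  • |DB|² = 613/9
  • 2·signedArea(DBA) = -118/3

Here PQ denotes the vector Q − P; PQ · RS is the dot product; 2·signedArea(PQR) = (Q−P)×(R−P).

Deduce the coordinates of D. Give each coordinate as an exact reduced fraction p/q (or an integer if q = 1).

D = (-1/3, -5)

1. D_x = -1/3  [2·signedArea(DBA) = -118/3 ∩ DA · CB = 82/3]
2. D_y = -5  [2·signedArea(DBA) = -118/3 ∩ DA · CB = 82/3]
   → D = (-1/3, -5)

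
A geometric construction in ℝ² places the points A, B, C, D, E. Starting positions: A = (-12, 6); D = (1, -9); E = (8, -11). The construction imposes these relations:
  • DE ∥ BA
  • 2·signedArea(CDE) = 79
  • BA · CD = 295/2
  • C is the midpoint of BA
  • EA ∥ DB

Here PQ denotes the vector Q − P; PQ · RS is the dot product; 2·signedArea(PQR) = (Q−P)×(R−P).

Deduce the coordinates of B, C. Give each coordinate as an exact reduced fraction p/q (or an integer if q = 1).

B = (-19, 8)
C = (-31/2, 7)

1. B_x = -19  [DE ∥ BA ∩ EA ∥ DB]
2. B_y = 8  [DE ∥ BA ∩ EA ∥ DB]
   → B = (-19, 8)
3. C_x = -31/2  [C is the midpoint of BA]
4. C_y = 7  [C is the midpoint of BA]
   → C = (-31/2, 7)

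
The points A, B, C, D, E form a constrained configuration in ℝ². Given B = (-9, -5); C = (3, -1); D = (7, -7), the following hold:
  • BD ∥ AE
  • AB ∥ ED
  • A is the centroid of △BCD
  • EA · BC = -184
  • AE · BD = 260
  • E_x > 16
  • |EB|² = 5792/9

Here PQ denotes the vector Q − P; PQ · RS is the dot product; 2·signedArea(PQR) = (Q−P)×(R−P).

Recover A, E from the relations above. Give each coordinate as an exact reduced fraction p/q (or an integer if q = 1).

A = (1/3, -13/3)
E = (49/3, -19/3)

1. A_x = 1/3  [A is the centroid of △BCD]
2. A_y = -13/3  [A is the centroid of △BCD]
   → A = (1/3, -13/3)
3. E_x = 49/3  [AB ∥ ED ∩ BD ∥ AE]
4. E_y = -19/3  [AB ∥ ED ∩ BD ∥ AE]
   → E = (49/3, -19/3)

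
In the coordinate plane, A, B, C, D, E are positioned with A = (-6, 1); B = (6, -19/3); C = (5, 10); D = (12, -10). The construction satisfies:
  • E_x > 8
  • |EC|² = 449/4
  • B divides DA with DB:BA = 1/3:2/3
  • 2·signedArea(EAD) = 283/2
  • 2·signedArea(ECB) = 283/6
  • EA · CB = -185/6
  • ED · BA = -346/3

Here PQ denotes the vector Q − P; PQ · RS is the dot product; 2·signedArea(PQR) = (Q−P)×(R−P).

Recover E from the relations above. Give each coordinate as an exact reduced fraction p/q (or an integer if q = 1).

1. E_x = 17/2  [ED · BA = -346/3 ∩ 2·signedArea(ECB) = 283/6]
2. E_y = 0  [ED · BA = -346/3 ∩ 2·signedArea(ECB) = 283/6]
   → E = (17/2, 0)

E = (17/2, 0)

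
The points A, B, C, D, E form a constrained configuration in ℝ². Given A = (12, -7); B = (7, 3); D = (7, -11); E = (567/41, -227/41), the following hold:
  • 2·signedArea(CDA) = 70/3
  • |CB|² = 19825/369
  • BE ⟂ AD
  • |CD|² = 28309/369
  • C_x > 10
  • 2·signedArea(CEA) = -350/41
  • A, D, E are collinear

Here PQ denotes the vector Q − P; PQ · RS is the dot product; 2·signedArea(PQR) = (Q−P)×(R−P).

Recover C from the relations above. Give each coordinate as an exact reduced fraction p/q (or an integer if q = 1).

C = (1346/123, -391/123)

1. C_x = 1346/123  [line 60/41·x + -75/41·y + -895/41 = 0 ∩ |CD|² = 28309/369]
2. C_y = -391/123  [line 60/41·x + -75/41·y + -895/41 = 0 ∩ |CD|² = 28309/369]
   → C = (1346/123, -391/123)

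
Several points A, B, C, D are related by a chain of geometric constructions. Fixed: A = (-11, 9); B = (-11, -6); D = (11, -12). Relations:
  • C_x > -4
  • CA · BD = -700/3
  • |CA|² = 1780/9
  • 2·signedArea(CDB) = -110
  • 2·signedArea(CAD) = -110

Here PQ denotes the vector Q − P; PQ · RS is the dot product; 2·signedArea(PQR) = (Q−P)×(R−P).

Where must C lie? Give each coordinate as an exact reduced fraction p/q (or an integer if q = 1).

C = (-11/3, -3)

1. C_x = -11/3  [2·signedArea(CAD) = -110 ∩ 2·signedArea(CDB) = -110]
2. C_y = -3  [2·signedArea(CAD) = -110 ∩ 2·signedArea(CDB) = -110]
   → C = (-11/3, -3)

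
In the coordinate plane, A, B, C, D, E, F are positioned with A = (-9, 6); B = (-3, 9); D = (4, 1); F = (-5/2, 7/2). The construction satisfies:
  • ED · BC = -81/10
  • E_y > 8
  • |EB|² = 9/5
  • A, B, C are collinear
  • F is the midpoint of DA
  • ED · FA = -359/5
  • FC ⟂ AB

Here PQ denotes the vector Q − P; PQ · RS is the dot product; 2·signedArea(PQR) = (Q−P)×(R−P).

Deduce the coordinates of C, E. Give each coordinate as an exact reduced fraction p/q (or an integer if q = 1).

C = (-24/5, 81/10)
E = (-21/5, 42/5)

1. C_x = -24/5  [A, B, C are collinear ∩ FC ⟂ AB]
2. C_y = 81/10  [A, B, C are collinear ∩ FC ⟂ AB]
   → C = (-24/5, 81/10)
3. E_x = -21/5  [ED · BC = -81/10 ∩ ED · FA = -359/5]
4. E_y = 42/5  [ED · BC = -81/10 ∩ ED · FA = -359/5]
   → E = (-21/5, 42/5)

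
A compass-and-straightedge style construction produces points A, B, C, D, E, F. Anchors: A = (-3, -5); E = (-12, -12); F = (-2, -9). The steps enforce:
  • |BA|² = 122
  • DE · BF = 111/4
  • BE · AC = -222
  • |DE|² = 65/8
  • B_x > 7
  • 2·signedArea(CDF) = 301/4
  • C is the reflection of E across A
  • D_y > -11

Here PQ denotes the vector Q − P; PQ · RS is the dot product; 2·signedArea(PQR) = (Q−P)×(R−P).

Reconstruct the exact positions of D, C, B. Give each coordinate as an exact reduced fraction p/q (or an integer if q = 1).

1. C_x = 6  [C is the reflection of E across A]
2. C_y = 2  [C is the reflection of E across A]
   → C = (6, 2)
3. B_x = 8  [line -9·x + -7·y + 30 = 0 ∩ |BA|² = 122]
4. B_y = -6  [line -9·x + -7·y + 30 = 0 ∩ |BA|² = 122]
   → B = (8, -6)
5. D_x = -39/4  [DE · BF = 111/4 ∩ 2·signedArea(CDF) = 301/4]
6. D_y = -41/4  [DE · BF = 111/4 ∩ 2·signedArea(CDF) = 301/4]
   → D = (-39/4, -41/4)

B = (8, -6)
C = (6, 2)
D = (-39/4, -41/4)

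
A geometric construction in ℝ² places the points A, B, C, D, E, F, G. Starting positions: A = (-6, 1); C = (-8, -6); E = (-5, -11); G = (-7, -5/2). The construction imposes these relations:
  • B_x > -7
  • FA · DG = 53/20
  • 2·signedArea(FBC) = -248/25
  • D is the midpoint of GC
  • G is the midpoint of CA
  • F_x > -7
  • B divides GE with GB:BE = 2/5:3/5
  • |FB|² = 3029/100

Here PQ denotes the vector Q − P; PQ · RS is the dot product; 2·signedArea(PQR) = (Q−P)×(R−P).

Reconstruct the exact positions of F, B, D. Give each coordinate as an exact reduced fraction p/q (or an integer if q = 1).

B = (-31/5, -59/10)
D = (-15/2, -17/4)
F = (-32/5, -2/5)

1. B_x = -31/5  [B divides GE with GB:BE = 2/5:3/5]
2. B_y = -59/10  [B divides GE with GB:BE = 2/5:3/5]
   → B = (-31/5, -59/10)
3. D_x = -15/2  [D is the midpoint of GC]
4. D_y = -17/4  [D is the midpoint of GC]
   → D = (-15/2, -17/4)
5. F_x = -32/5  [FA · DG = 53/20 ∩ 2·signedArea(FBC) = -248/25]
6. F_y = -2/5  [FA · DG = 53/20 ∩ 2·signedArea(FBC) = -248/25]
   → F = (-32/5, -2/5)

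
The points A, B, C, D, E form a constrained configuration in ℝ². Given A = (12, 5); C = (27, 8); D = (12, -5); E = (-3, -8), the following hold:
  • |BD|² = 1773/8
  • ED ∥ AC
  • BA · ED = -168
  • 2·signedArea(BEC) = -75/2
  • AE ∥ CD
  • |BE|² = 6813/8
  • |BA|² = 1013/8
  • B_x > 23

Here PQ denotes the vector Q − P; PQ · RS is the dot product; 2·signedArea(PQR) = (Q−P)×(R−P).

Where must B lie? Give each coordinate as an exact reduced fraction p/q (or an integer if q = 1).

B = (93/4, 19/4)

1. B_x = 93/4  [2·signedArea(BEC) = -75/2 ∩ BA · ED = -168]
2. B_y = 19/4  [2·signedArea(BEC) = -75/2 ∩ BA · ED = -168]
   → B = (93/4, 19/4)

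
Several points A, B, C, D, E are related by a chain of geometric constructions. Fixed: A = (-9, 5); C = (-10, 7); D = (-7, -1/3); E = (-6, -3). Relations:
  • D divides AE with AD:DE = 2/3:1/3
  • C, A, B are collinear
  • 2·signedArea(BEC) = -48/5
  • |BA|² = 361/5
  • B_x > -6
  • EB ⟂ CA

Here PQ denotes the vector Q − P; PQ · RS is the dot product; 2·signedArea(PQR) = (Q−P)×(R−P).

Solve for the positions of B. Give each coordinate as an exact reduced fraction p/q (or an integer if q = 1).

B = (-26/5, -13/5)

1. B_x = -26/5  [C, A, B are collinear ∩ EB ⟂ CA]
2. B_y = -13/5  [C, A, B are collinear ∩ EB ⟂ CA]
   → B = (-26/5, -13/5)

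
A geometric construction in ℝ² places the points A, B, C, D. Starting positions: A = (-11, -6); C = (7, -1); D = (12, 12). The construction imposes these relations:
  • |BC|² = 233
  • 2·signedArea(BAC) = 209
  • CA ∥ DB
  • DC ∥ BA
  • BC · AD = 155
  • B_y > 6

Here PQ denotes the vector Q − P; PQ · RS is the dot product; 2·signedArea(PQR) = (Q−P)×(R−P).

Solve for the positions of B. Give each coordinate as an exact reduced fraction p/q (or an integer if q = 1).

B = (-6, 7)

1. B_x = -6  [DC ∥ BA ∩ CA ∥ DB]
2. B_y = 7  [DC ∥ BA ∩ CA ∥ DB]
   → B = (-6, 7)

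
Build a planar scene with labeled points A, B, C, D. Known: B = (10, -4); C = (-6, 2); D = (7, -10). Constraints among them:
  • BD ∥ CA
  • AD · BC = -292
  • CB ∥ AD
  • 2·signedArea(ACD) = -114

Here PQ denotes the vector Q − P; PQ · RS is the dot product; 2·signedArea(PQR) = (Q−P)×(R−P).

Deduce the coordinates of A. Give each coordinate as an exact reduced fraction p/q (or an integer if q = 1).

1. A_x = -9  [CB ∥ AD ∩ BD ∥ CA]
2. A_y = -4  [CB ∥ AD ∩ BD ∥ CA]
   → A = (-9, -4)

A = (-9, -4)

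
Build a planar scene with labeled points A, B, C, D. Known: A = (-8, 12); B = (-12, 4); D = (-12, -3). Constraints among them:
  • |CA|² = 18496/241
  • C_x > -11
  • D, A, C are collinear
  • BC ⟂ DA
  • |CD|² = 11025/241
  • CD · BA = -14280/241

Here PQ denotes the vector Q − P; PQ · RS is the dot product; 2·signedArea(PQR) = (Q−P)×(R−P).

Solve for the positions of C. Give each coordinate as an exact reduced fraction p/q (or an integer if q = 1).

1. C_x = -2472/241  [D, A, C are collinear ∩ BC ⟂ DA]
2. C_y = 852/241  [D, A, C are collinear ∩ BC ⟂ DA]
   → C = (-2472/241, 852/241)

C = (-2472/241, 852/241)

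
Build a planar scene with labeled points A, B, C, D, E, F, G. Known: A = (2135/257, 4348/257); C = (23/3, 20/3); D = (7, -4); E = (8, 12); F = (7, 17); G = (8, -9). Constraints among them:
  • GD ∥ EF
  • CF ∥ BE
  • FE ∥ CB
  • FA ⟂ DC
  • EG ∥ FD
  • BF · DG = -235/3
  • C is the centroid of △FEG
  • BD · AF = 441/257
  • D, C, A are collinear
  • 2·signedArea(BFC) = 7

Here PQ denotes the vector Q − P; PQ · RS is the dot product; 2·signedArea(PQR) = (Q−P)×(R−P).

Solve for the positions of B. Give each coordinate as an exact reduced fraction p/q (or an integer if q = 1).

B = (26/3, 5/3)

1. B_x = 26/3  [CF ∥ BE ∩ FE ∥ CB]
2. B_y = 5/3  [CF ∥ BE ∩ FE ∥ CB]
   → B = (26/3, 5/3)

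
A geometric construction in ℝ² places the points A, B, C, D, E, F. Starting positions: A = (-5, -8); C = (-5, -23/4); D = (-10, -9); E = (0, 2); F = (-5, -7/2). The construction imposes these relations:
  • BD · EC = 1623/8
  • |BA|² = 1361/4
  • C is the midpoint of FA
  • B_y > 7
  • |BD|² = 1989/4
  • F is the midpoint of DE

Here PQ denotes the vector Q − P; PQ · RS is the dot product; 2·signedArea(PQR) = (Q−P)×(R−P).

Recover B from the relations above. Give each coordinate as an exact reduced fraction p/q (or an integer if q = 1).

1. B_x = 5  [line 5·x + 31/4·y + -665/8 = 0 ∩ |BA|² = 1361/4]
2. B_y = 15/2  [line 5·x + 31/4·y + -665/8 = 0 ∩ |BA|² = 1361/4]
   → B = (5, 15/2)

B = (5, 15/2)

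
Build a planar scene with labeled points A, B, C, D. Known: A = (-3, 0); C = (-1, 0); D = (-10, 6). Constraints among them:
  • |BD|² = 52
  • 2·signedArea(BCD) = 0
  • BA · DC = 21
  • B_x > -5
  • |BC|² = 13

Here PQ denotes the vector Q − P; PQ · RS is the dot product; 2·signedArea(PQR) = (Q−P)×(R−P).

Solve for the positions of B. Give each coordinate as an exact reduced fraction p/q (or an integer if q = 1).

1. B_x = -4  [2·signedArea(BCD) = 0 ∩ BA · DC = 21]
2. B_y = 2  [2·signedArea(BCD) = 0 ∩ BA · DC = 21]
   → B = (-4, 2)

B = (-4, 2)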